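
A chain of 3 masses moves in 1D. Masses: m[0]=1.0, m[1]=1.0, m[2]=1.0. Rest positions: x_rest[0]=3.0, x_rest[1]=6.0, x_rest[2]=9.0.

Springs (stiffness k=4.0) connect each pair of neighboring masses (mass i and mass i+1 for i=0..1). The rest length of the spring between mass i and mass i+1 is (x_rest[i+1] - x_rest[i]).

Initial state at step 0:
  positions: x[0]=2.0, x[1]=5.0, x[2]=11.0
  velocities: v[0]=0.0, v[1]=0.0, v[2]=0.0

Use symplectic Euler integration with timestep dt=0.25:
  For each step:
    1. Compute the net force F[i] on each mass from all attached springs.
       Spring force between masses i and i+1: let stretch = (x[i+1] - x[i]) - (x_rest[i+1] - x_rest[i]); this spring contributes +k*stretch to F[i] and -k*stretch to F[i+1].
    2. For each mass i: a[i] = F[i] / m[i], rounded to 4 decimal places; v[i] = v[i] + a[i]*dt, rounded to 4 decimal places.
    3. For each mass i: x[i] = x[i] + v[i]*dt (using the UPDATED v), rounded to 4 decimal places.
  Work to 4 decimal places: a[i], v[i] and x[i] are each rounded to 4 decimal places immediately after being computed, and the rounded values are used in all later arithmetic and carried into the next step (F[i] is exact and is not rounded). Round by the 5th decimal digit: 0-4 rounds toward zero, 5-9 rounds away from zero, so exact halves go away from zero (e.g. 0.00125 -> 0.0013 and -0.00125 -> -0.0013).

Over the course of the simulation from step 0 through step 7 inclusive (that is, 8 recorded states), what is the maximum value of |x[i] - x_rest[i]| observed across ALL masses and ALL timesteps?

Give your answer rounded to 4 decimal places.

Answer: 2.0301

Derivation:
Step 0: x=[2.0000 5.0000 11.0000] v=[0.0000 0.0000 0.0000]
Step 1: x=[2.0000 5.7500 10.2500] v=[0.0000 3.0000 -3.0000]
Step 2: x=[2.1875 6.6875 9.1250] v=[0.7500 3.7500 -4.5000]
Step 3: x=[2.7500 7.1094 8.1406] v=[2.2500 1.6875 -3.9375]
Step 4: x=[3.6524 6.6992 7.6484] v=[3.6094 -1.6407 -1.9687]
Step 5: x=[4.5665 5.7646 7.6689] v=[3.6562 -3.7383 0.0821]
Step 6: x=[5.0301 5.0066 7.9634] v=[1.8543 -3.0321 1.1778]
Step 7: x=[4.7378 4.9937 8.2687] v=[-1.1692 -0.0518 1.2210]
Max displacement = 2.0301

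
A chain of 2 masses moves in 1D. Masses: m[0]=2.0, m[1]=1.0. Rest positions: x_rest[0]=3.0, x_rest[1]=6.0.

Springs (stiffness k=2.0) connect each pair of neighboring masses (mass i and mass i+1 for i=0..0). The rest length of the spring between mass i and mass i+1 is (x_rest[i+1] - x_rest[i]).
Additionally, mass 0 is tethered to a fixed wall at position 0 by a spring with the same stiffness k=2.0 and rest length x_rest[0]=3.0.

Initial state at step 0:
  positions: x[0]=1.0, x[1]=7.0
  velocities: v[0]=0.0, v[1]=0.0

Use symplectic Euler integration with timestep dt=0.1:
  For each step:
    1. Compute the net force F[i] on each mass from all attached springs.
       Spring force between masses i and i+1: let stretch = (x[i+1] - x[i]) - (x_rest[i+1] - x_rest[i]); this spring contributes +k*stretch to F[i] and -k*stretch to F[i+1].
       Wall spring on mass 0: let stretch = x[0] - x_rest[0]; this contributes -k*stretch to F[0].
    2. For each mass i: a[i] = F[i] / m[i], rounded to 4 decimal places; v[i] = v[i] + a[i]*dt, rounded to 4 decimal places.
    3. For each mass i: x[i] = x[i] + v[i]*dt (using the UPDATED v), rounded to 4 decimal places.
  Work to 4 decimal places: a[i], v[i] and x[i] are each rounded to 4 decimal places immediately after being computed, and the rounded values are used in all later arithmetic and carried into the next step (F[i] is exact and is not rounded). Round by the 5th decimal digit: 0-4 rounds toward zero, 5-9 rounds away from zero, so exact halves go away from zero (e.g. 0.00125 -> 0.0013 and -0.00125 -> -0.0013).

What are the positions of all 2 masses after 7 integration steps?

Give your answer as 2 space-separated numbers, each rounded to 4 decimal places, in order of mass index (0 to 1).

Step 0: x=[1.0000 7.0000] v=[0.0000 0.0000]
Step 1: x=[1.0500 6.9400] v=[0.5000 -0.6000]
Step 2: x=[1.1484 6.8222] v=[0.9840 -1.1780]
Step 3: x=[1.2921 6.6509] v=[1.4365 -1.7128]
Step 4: x=[1.4764 6.4324] v=[1.8432 -2.1846]
Step 5: x=[1.6955 6.1748] v=[2.1912 -2.5758]
Step 6: x=[1.9425 5.8876] v=[2.4696 -2.8717]
Step 7: x=[2.2095 5.5815] v=[2.6699 -3.0607]

Answer: 2.2095 5.5815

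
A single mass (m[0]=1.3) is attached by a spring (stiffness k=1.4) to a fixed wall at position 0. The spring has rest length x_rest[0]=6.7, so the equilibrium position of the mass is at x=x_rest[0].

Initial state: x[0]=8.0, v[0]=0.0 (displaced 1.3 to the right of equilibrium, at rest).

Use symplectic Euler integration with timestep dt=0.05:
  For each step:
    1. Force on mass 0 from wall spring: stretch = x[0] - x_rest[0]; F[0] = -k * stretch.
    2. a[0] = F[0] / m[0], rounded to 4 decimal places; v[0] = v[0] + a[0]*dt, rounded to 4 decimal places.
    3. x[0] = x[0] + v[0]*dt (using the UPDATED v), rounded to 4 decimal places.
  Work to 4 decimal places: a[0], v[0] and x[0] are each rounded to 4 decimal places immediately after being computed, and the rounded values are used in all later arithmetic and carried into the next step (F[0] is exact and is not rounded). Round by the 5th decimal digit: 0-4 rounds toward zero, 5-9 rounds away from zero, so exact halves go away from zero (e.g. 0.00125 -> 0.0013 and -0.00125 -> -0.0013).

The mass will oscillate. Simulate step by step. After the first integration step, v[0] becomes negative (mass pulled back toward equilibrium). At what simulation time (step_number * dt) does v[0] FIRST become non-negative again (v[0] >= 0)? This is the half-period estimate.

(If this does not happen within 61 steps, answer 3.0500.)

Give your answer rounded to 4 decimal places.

Answer: 3.0500

Derivation:
Step 0: x=[8.0000] v=[0.0000]
Step 1: x=[7.9965] v=[-0.0700]
Step 2: x=[7.9895] v=[-0.1398]
Step 3: x=[7.9790] v=[-0.2092]
Step 4: x=[7.9651] v=[-0.2781]
Step 5: x=[7.9478] v=[-0.3462]
Step 6: x=[7.9271] v=[-0.4134]
Step 7: x=[7.9031] v=[-0.4795]
Step 8: x=[7.8759] v=[-0.5443]
Step 9: x=[7.8455] v=[-0.6076]
Step 10: x=[7.8120] v=[-0.6693]
Step 11: x=[7.7755] v=[-0.7292]
Step 12: x=[7.7361] v=[-0.7871]
Step 13: x=[7.6940] v=[-0.8429]
Step 14: x=[7.6492] v=[-0.8964]
Step 15: x=[7.6018] v=[-0.9475]
Step 16: x=[7.5520] v=[-0.9961]
Step 17: x=[7.4999] v=[-1.0420]
Step 18: x=[7.4456] v=[-1.0851]
Step 19: x=[7.3893] v=[-1.1253]
Step 20: x=[7.3312] v=[-1.1624]
Step 21: x=[7.2714] v=[-1.1964]
Step 22: x=[7.2100] v=[-1.2272]
Step 23: x=[7.1473] v=[-1.2547]
Step 24: x=[7.0834] v=[-1.2788]
Step 25: x=[7.0184] v=[-1.2994]
Step 26: x=[6.9526] v=[-1.3165]
Step 27: x=[6.8861] v=[-1.3301]
Step 28: x=[6.8191] v=[-1.3401]
Step 29: x=[6.7518] v=[-1.3465]
Step 30: x=[6.6843] v=[-1.3493]
Step 31: x=[6.6169] v=[-1.3485]
Step 32: x=[6.5497] v=[-1.3440]
Step 33: x=[6.4829] v=[-1.3359]
Step 34: x=[6.4167] v=[-1.3242]
Step 35: x=[6.3513] v=[-1.3089]
Step 36: x=[6.2868] v=[-1.2901]
Step 37: x=[6.2234] v=[-1.2679]
Step 38: x=[6.1613] v=[-1.2422]
Step 39: x=[6.1006] v=[-1.2132]
Step 40: x=[6.0416] v=[-1.1809]
Step 41: x=[5.9843] v=[-1.1455]
Step 42: x=[5.9290] v=[-1.1070]
Step 43: x=[5.8757] v=[-1.0655]
Step 44: x=[5.8246] v=[-1.0211]
Step 45: x=[5.7759] v=[-0.9740]
Step 46: x=[5.7297] v=[-0.9242]
Step 47: x=[5.6861] v=[-0.8720]
Step 48: x=[5.6452] v=[-0.8174]
Step 49: x=[5.6072] v=[-0.7606]
Step 50: x=[5.5721] v=[-0.7018]
Step 51: x=[5.5400] v=[-0.6411]
Step 52: x=[5.5111] v=[-0.5786]
Step 53: x=[5.4854] v=[-0.5146]
Step 54: x=[5.4629] v=[-0.4492]
Step 55: x=[5.4438] v=[-0.3826]
Step 56: x=[5.4281] v=[-0.3150]
Step 57: x=[5.4158] v=[-0.2465]
Step 58: x=[5.4069] v=[-0.1774]
Step 59: x=[5.4015] v=[-0.1078]
Step 60: x=[5.3996] v=[-0.0379]
Step 61: x=[5.4012] v=[0.0321]
First v>=0 after going negative at step 61, time=3.0500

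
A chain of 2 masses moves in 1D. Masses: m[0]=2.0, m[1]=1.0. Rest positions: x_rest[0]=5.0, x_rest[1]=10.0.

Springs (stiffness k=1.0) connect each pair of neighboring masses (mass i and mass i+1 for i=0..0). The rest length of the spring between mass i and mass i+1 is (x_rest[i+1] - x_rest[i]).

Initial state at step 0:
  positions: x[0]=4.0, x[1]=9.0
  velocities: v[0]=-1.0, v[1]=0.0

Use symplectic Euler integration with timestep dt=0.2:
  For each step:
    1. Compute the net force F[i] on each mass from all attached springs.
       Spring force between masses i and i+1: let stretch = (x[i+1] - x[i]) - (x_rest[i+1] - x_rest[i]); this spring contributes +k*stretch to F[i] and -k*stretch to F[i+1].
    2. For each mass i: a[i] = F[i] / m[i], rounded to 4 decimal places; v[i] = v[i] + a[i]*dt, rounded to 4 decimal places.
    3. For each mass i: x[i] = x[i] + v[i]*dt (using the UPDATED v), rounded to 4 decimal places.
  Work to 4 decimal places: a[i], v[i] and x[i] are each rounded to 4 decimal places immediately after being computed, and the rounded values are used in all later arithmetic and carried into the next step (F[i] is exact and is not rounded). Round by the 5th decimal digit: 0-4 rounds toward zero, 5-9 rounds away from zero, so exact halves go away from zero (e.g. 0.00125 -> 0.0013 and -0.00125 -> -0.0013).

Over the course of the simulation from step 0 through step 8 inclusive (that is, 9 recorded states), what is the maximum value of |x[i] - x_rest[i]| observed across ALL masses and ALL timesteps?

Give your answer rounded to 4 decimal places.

Step 0: x=[4.0000 9.0000] v=[-1.0000 0.0000]
Step 1: x=[3.8000 9.0000] v=[-1.0000 0.0000]
Step 2: x=[3.6040 8.9920] v=[-0.9800 -0.0400]
Step 3: x=[3.4158 8.9685] v=[-0.9412 -0.1176]
Step 4: x=[3.2386 8.9229] v=[-0.8859 -0.2281]
Step 5: x=[3.0751 8.8499] v=[-0.8175 -0.3650]
Step 6: x=[2.9271 8.7459] v=[-0.7400 -0.5200]
Step 7: x=[2.7955 8.6091] v=[-0.6581 -0.6838]
Step 8: x=[2.6802 8.4398] v=[-0.5767 -0.8465]
Max displacement = 2.3198

Answer: 2.3198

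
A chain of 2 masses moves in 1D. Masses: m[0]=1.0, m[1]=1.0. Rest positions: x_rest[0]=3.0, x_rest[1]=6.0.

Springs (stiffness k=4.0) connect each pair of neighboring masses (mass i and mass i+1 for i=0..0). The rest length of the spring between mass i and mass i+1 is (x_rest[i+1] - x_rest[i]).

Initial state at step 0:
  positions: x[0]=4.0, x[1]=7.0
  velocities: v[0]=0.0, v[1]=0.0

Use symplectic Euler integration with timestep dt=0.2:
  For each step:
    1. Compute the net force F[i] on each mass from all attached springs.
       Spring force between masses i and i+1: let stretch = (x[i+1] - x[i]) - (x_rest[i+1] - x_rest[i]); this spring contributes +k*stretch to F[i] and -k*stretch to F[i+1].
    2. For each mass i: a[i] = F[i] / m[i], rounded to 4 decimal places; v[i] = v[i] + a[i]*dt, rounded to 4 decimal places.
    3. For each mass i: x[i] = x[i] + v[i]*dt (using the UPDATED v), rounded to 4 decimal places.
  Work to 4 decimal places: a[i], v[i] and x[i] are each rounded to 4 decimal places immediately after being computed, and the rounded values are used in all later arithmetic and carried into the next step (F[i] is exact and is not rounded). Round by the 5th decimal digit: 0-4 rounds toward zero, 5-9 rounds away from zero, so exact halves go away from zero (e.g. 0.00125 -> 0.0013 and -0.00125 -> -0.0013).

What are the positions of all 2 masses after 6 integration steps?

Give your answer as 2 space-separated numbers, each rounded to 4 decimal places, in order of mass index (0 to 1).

Step 0: x=[4.0000 7.0000] v=[0.0000 0.0000]
Step 1: x=[4.0000 7.0000] v=[0.0000 0.0000]
Step 2: x=[4.0000 7.0000] v=[0.0000 0.0000]
Step 3: x=[4.0000 7.0000] v=[0.0000 0.0000]
Step 4: x=[4.0000 7.0000] v=[0.0000 0.0000]
Step 5: x=[4.0000 7.0000] v=[0.0000 0.0000]
Step 6: x=[4.0000 7.0000] v=[0.0000 0.0000]

Answer: 4.0000 7.0000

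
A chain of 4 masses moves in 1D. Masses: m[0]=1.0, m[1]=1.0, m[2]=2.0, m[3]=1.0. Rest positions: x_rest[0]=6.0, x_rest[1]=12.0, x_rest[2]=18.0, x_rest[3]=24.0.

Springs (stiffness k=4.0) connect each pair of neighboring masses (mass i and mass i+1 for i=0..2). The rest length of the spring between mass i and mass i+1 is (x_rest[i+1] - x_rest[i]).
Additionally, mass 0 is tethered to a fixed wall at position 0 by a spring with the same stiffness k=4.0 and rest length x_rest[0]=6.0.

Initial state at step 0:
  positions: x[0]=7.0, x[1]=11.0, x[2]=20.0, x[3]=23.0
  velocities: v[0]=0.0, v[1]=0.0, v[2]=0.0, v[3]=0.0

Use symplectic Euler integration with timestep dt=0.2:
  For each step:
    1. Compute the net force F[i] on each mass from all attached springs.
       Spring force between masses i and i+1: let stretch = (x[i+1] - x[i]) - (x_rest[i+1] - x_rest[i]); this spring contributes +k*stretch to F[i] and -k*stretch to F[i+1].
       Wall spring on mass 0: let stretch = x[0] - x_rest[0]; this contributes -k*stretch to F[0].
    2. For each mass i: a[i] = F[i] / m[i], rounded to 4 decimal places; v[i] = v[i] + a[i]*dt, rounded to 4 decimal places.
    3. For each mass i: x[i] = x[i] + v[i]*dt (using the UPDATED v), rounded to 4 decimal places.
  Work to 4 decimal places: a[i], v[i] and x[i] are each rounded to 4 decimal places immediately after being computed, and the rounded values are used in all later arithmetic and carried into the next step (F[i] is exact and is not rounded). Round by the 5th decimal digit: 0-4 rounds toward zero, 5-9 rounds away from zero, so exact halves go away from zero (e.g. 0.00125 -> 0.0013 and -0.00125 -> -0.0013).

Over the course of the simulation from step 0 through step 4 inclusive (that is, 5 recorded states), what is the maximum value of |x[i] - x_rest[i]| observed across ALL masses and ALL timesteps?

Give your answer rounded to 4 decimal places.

Answer: 2.1874

Derivation:
Step 0: x=[7.0000 11.0000 20.0000 23.0000] v=[0.0000 0.0000 0.0000 0.0000]
Step 1: x=[6.5200 11.8000 19.5200 23.4800] v=[-2.4000 4.0000 -2.4000 2.4000]
Step 2: x=[5.8416 12.9904 18.7392 24.2864] v=[-3.3920 5.9520 -3.9040 4.0320]
Step 3: x=[5.3724 13.9568 17.9423 25.1652] v=[-2.3462 4.8320 -3.9846 4.3942]
Step 4: x=[5.4171 14.1874 17.4044 25.8484] v=[0.2234 1.1529 -2.6896 3.4159]
Max displacement = 2.1874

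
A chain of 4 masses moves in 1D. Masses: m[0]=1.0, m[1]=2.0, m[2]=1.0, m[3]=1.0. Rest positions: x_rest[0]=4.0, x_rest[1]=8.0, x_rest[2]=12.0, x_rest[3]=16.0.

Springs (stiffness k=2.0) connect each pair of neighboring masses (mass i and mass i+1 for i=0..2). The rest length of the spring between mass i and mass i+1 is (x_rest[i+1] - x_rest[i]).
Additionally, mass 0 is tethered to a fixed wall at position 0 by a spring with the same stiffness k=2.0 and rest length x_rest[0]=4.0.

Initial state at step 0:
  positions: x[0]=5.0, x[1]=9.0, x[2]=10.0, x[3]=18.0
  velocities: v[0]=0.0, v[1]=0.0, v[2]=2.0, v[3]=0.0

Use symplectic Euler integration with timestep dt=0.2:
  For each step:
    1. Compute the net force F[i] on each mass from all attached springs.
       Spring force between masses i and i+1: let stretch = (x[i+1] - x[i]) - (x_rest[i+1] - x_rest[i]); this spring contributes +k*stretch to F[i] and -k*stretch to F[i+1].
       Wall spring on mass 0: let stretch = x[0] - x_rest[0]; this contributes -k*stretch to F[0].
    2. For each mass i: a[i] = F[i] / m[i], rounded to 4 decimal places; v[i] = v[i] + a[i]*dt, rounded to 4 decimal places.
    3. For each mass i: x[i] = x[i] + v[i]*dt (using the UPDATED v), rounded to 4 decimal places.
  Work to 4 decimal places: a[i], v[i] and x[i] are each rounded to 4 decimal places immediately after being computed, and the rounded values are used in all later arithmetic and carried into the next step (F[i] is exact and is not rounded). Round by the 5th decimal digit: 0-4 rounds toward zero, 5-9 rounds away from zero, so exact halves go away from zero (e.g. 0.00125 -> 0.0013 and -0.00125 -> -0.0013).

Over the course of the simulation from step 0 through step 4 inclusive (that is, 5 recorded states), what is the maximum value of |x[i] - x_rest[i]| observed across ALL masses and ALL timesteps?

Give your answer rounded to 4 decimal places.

Answer: 2.9584

Derivation:
Step 0: x=[5.0000 9.0000 10.0000 18.0000] v=[0.0000 0.0000 2.0000 0.0000]
Step 1: x=[4.9200 8.8800 10.9600 17.6800] v=[-0.4000 -0.6000 4.8000 -1.6000]
Step 2: x=[4.7632 8.6848 12.2912 17.1424] v=[-0.7840 -0.9760 6.6560 -2.6880]
Step 3: x=[4.5391 8.4770 13.7220 16.5367] v=[-1.1206 -1.0390 7.1539 -3.0285]
Step 4: x=[4.2669 8.3215 14.9584 16.0258] v=[-1.3611 -0.7776 6.1818 -2.5544]
Max displacement = 2.9584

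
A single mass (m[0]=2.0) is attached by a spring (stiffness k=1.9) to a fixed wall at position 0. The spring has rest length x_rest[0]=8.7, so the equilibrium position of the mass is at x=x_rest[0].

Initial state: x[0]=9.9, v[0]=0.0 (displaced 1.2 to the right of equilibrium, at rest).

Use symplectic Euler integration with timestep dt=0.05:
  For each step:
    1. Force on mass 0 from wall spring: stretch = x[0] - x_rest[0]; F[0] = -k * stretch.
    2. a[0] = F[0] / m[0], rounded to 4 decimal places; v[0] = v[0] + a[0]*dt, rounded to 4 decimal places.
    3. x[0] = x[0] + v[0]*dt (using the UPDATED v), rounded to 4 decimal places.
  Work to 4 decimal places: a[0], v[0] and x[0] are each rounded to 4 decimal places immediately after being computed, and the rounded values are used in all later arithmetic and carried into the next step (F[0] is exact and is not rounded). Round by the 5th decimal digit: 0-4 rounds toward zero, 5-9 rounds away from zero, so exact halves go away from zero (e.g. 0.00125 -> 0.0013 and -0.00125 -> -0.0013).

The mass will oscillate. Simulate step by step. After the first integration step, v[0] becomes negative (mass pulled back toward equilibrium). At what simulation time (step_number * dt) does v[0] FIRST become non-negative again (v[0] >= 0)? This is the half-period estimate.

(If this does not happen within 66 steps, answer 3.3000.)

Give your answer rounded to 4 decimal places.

Answer: 3.2500

Derivation:
Step 0: x=[9.9000] v=[0.0000]
Step 1: x=[9.8972] v=[-0.0570]
Step 2: x=[9.8915] v=[-0.1139]
Step 3: x=[9.8830] v=[-0.1705]
Step 4: x=[9.8717] v=[-0.2267]
Step 5: x=[9.8576] v=[-0.2824]
Step 6: x=[9.8407] v=[-0.3374]
Step 7: x=[9.8211] v=[-0.3916]
Step 8: x=[9.7989] v=[-0.4449]
Step 9: x=[9.7740] v=[-0.4971]
Step 10: x=[9.7466] v=[-0.5481]
Step 11: x=[9.7167] v=[-0.5978]
Step 12: x=[9.6844] v=[-0.6461]
Step 13: x=[9.6498] v=[-0.6929]
Step 14: x=[9.6129] v=[-0.7380]
Step 15: x=[9.5738] v=[-0.7814]
Step 16: x=[9.5327] v=[-0.8229]
Step 17: x=[9.4896] v=[-0.8625]
Step 18: x=[9.4446] v=[-0.9000]
Step 19: x=[9.3978] v=[-0.9354]
Step 20: x=[9.3494] v=[-0.9685]
Step 21: x=[9.2994] v=[-0.9993]
Step 22: x=[9.2480] v=[-1.0278]
Step 23: x=[9.1953] v=[-1.0538]
Step 24: x=[9.1414] v=[-1.0773]
Step 25: x=[9.0865] v=[-1.0983]
Step 26: x=[9.0307] v=[-1.1167]
Step 27: x=[8.9741] v=[-1.1324]
Step 28: x=[8.9168] v=[-1.1454]
Step 29: x=[8.8590] v=[-1.1557]
Step 30: x=[8.8008] v=[-1.1633]
Step 31: x=[8.7424] v=[-1.1681]
Step 32: x=[8.6839] v=[-1.1701]
Step 33: x=[8.6254] v=[-1.1693]
Step 34: x=[8.5671] v=[-1.1658]
Step 35: x=[8.5091] v=[-1.1595]
Step 36: x=[8.4516] v=[-1.1504]
Step 37: x=[8.3947] v=[-1.1386]
Step 38: x=[8.3385] v=[-1.1241]
Step 39: x=[8.2832] v=[-1.1069]
Step 40: x=[8.2288] v=[-1.0871]
Step 41: x=[8.1756] v=[-1.0647]
Step 42: x=[8.1236] v=[-1.0398]
Step 43: x=[8.0730] v=[-1.0124]
Step 44: x=[8.0239] v=[-0.9826]
Step 45: x=[7.9764] v=[-0.9505]
Step 46: x=[7.9306] v=[-0.9161]
Step 47: x=[7.8866] v=[-0.8796]
Step 48: x=[7.8446] v=[-0.8410]
Step 49: x=[7.8046] v=[-0.8004]
Step 50: x=[7.7667] v=[-0.7579]
Step 51: x=[7.7310] v=[-0.7136]
Step 52: x=[7.6976] v=[-0.6676]
Step 53: x=[7.6666] v=[-0.6200]
Step 54: x=[7.6381] v=[-0.5709]
Step 55: x=[7.6121] v=[-0.5205]
Step 56: x=[7.5887] v=[-0.4688]
Step 57: x=[7.5679] v=[-0.4160]
Step 58: x=[7.5498] v=[-0.3622]
Step 59: x=[7.5344] v=[-0.3076]
Step 60: x=[7.5218] v=[-0.2522]
Step 61: x=[7.5120] v=[-0.1962]
Step 62: x=[7.5050] v=[-0.1398]
Step 63: x=[7.5009] v=[-0.0830]
Step 64: x=[7.4996] v=[-0.0260]
Step 65: x=[7.5012] v=[0.0310]
First v>=0 after going negative at step 65, time=3.2500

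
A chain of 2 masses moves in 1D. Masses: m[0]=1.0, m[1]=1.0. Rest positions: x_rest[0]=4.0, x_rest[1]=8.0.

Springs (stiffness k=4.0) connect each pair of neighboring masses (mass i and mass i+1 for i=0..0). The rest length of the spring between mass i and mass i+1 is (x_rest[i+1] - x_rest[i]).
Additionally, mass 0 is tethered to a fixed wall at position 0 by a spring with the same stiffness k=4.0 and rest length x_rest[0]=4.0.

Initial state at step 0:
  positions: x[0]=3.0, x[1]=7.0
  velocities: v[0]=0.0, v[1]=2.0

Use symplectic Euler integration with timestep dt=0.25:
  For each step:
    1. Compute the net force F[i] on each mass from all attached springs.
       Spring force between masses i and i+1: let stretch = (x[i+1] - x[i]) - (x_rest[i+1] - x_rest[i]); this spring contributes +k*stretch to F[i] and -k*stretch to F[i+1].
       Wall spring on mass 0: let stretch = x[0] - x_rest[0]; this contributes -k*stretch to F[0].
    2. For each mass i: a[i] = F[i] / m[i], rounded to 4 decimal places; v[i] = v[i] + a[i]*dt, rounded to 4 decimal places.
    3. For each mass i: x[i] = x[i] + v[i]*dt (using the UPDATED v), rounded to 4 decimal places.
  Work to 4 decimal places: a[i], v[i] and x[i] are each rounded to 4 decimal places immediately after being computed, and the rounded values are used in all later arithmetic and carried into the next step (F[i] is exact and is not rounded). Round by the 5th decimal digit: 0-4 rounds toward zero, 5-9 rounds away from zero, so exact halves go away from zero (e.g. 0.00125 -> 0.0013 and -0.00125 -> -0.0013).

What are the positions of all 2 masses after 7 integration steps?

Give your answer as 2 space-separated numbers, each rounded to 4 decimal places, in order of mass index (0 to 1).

Step 0: x=[3.0000 7.0000] v=[0.0000 2.0000]
Step 1: x=[3.2500 7.5000] v=[1.0000 2.0000]
Step 2: x=[3.7500 7.9375] v=[2.0000 1.7500]
Step 3: x=[4.3594 8.3281] v=[2.4375 1.5625]
Step 4: x=[4.8711 8.7266] v=[2.0468 1.5938]
Step 5: x=[5.1289 9.1612] v=[1.0312 1.7383]
Step 6: x=[5.1126 9.5877] v=[-0.0654 1.7060]
Step 7: x=[4.9369 9.8954] v=[-0.7029 1.2309]

Answer: 4.9369 9.8954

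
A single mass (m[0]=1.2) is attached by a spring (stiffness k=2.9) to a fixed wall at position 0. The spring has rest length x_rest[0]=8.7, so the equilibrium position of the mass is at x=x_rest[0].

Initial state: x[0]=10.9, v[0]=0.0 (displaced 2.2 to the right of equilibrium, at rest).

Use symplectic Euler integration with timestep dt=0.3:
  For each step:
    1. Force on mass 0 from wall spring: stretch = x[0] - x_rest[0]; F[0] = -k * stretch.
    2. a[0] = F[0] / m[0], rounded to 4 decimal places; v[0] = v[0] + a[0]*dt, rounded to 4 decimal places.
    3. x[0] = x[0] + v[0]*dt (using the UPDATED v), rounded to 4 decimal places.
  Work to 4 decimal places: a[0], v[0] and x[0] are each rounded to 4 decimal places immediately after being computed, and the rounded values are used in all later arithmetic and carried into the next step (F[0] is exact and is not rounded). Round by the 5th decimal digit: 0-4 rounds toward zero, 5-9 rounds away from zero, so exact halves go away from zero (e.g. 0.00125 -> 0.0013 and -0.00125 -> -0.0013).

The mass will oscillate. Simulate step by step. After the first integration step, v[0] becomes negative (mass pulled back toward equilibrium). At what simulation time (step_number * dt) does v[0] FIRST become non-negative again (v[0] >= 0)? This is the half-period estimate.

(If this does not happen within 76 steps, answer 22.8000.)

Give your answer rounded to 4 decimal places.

Answer: 2.1000

Derivation:
Step 0: x=[10.9000] v=[0.0000]
Step 1: x=[10.4215] v=[-1.5950]
Step 2: x=[9.5686] v=[-2.8431]
Step 3: x=[8.5268] v=[-3.4728]
Step 4: x=[7.5226] v=[-3.3472]
Step 5: x=[6.7745] v=[-2.4936]
Step 6: x=[6.4452] v=[-1.0976]
Step 7: x=[6.6063] v=[0.5371]
First v>=0 after going negative at step 7, time=2.1000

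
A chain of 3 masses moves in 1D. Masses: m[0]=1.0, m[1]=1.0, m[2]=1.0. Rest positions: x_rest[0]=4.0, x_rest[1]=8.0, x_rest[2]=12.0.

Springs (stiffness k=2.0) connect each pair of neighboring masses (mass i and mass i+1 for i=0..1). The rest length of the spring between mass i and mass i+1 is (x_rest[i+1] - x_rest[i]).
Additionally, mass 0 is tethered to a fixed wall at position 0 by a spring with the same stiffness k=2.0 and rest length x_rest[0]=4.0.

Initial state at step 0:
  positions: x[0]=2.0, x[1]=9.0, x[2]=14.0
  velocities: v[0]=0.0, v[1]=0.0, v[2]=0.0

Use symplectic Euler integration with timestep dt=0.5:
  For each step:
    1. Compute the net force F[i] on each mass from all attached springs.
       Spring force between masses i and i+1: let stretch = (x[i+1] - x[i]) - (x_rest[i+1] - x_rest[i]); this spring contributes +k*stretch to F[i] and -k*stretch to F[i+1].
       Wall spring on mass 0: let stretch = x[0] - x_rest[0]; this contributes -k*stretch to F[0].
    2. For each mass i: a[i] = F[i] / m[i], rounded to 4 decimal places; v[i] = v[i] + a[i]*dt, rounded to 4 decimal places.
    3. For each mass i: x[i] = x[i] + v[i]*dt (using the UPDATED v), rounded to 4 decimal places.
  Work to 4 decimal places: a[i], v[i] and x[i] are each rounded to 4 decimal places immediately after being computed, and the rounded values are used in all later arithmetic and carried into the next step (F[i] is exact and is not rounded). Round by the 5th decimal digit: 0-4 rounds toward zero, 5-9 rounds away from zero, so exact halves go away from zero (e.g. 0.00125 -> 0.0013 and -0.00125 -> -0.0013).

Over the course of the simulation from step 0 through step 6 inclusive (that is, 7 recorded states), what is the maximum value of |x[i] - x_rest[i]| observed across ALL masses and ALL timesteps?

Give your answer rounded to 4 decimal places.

Answer: 2.5000

Derivation:
Step 0: x=[2.0000 9.0000 14.0000] v=[0.0000 0.0000 0.0000]
Step 1: x=[4.5000 8.0000 13.5000] v=[5.0000 -2.0000 -1.0000]
Step 2: x=[6.5000 8.0000 12.2500] v=[4.0000 0.0000 -2.5000]
Step 3: x=[6.0000 9.3750 10.8750] v=[-1.0000 2.7500 -2.7500]
Step 4: x=[4.1875 9.8125 10.7500] v=[-3.6250 0.8750 -0.2500]
Step 5: x=[3.0938 7.9063 12.1563] v=[-2.1875 -3.8125 2.8125]
Step 6: x=[2.8594 5.7188 13.4376] v=[-0.4688 -4.3750 2.5625]
Max displacement = 2.5000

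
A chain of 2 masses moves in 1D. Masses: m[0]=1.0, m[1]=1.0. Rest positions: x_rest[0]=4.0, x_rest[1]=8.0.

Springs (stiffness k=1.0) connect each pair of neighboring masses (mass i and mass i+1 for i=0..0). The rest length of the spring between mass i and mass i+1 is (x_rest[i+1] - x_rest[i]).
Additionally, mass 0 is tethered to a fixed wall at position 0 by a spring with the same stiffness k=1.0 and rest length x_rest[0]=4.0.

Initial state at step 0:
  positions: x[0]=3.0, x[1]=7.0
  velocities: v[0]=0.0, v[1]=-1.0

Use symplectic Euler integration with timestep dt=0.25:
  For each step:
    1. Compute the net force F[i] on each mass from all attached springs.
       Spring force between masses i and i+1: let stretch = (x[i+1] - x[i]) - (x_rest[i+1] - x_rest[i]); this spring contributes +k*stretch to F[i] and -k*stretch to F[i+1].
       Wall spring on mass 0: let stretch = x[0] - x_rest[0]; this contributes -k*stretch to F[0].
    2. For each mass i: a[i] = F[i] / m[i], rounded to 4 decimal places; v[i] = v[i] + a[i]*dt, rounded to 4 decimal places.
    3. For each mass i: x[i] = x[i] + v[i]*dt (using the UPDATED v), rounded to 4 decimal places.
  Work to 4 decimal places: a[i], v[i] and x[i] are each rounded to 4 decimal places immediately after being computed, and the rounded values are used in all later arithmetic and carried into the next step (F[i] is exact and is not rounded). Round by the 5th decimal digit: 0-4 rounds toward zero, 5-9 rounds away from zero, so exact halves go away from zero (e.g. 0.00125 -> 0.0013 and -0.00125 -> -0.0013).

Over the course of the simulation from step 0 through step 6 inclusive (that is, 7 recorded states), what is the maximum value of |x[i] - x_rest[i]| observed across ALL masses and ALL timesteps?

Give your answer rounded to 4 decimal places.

Answer: 1.8589

Derivation:
Step 0: x=[3.0000 7.0000] v=[0.0000 -1.0000]
Step 1: x=[3.0625 6.7500] v=[0.2500 -1.0000]
Step 2: x=[3.1641 6.5195] v=[0.4063 -0.9219]
Step 3: x=[3.2776 6.3293] v=[0.4541 -0.7608]
Step 4: x=[3.3770 6.1984] v=[0.3976 -0.5237]
Step 5: x=[3.4417 6.1411] v=[0.2587 -0.2291]
Step 6: x=[3.4600 6.1651] v=[0.0731 0.0961]
Max displacement = 1.8589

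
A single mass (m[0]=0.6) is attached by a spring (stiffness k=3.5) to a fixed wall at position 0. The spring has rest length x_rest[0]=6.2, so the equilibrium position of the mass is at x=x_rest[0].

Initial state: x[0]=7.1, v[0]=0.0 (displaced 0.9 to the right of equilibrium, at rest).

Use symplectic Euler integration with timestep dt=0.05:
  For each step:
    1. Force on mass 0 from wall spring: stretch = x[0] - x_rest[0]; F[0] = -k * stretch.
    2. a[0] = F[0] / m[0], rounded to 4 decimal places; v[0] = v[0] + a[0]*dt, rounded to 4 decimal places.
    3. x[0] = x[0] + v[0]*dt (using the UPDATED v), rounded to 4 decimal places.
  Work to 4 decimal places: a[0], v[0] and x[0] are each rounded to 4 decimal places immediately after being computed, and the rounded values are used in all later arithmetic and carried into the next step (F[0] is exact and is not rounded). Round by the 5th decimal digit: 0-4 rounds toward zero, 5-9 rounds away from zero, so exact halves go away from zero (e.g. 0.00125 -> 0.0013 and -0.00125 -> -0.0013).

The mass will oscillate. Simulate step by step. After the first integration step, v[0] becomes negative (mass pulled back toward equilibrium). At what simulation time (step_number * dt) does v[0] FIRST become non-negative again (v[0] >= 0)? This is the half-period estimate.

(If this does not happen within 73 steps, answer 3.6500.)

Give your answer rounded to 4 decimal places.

Step 0: x=[7.1000] v=[0.0000]
Step 1: x=[7.0869] v=[-0.2625]
Step 2: x=[7.0608] v=[-0.5212]
Step 3: x=[7.0222] v=[-0.7723]
Step 4: x=[6.9716] v=[-1.0121]
Step 5: x=[6.9097] v=[-1.2372]
Step 6: x=[6.8375] v=[-1.4442]
Step 7: x=[6.7560] v=[-1.6301]
Step 8: x=[6.6664] v=[-1.7923]
Step 9: x=[6.5700] v=[-1.9283]
Step 10: x=[6.4682] v=[-2.0362]
Step 11: x=[6.3625] v=[-2.1144]
Step 12: x=[6.2544] v=[-2.1618]
Step 13: x=[6.1455] v=[-2.1777]
Step 14: x=[6.0374] v=[-2.1618]
Step 15: x=[5.9317] v=[-2.1144]
Step 16: x=[5.8299] v=[-2.0361]
Step 17: x=[5.7335] v=[-1.9282]
Step 18: x=[5.6439] v=[-1.7921]
Step 19: x=[5.5624] v=[-1.6299]
Step 20: x=[5.4902] v=[-1.4439]
Step 21: x=[5.4284] v=[-1.2369]
Step 22: x=[5.3778] v=[-1.0119]
Step 23: x=[5.3392] v=[-0.7721]
Step 24: x=[5.3132] v=[-0.5210]
Step 25: x=[5.3001] v=[-0.2624]
Step 26: x=[5.3001] v=[0.0001]
First v>=0 after going negative at step 26, time=1.3000

Answer: 1.3000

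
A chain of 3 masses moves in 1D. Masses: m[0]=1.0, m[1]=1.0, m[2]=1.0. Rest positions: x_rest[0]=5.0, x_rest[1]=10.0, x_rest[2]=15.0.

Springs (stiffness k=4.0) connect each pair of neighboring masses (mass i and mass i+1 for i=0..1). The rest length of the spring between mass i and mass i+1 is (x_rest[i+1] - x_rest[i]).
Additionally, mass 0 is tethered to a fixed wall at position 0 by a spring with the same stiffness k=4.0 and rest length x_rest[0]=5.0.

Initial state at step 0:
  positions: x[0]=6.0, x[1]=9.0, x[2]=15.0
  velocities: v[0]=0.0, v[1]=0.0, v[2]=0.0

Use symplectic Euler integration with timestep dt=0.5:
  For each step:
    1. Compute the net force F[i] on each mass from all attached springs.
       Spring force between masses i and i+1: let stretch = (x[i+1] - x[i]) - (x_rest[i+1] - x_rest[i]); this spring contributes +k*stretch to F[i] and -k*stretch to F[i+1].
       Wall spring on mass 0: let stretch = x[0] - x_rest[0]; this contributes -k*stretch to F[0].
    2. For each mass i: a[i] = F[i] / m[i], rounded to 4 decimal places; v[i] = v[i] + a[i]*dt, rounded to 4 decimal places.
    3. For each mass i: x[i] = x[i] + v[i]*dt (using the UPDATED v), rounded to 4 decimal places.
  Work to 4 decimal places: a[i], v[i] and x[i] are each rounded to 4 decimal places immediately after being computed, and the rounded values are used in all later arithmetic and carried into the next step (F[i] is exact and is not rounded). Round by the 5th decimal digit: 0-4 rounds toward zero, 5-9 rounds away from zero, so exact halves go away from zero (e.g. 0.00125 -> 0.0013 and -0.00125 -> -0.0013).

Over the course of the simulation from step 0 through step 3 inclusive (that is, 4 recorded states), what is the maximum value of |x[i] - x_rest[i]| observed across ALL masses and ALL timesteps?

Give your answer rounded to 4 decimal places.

Step 0: x=[6.0000 9.0000 15.0000] v=[0.0000 0.0000 0.0000]
Step 1: x=[3.0000 12.0000 14.0000] v=[-6.0000 6.0000 -2.0000]
Step 2: x=[6.0000 8.0000 16.0000] v=[6.0000 -8.0000 4.0000]
Step 3: x=[5.0000 10.0000 15.0000] v=[-2.0000 4.0000 -2.0000]
Max displacement = 2.0000

Answer: 2.0000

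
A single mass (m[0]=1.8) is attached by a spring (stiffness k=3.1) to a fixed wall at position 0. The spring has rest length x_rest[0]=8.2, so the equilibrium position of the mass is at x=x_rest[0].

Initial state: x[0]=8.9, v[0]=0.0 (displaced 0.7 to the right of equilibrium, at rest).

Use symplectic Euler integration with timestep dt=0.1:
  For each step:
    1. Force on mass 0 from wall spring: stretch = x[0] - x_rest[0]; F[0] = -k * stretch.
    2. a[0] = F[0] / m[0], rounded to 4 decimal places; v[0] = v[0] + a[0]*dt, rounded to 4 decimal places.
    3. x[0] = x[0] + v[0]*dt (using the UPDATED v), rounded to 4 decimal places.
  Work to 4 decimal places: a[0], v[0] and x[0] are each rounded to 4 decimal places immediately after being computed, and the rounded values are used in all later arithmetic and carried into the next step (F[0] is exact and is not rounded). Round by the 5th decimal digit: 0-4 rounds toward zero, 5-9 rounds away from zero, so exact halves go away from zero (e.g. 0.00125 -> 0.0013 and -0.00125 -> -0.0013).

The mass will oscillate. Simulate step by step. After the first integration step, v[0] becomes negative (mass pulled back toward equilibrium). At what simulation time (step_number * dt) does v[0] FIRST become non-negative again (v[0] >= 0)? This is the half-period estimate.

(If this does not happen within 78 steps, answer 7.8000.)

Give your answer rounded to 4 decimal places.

Answer: 2.4000

Derivation:
Step 0: x=[8.9000] v=[0.0000]
Step 1: x=[8.8879] v=[-0.1206]
Step 2: x=[8.8640] v=[-0.2391]
Step 3: x=[8.8287] v=[-0.3535]
Step 4: x=[8.7825] v=[-0.4618]
Step 5: x=[8.7263] v=[-0.5621]
Step 6: x=[8.6610] v=[-0.6527]
Step 7: x=[8.5878] v=[-0.7321]
Step 8: x=[8.5079] v=[-0.7989]
Step 9: x=[8.4227] v=[-0.8519]
Step 10: x=[8.3337] v=[-0.8903]
Step 11: x=[8.2424] v=[-0.9133]
Step 12: x=[8.1503] v=[-0.9206]
Step 13: x=[8.0591] v=[-0.9120]
Step 14: x=[7.9703] v=[-0.8877]
Step 15: x=[7.8855] v=[-0.8481]
Step 16: x=[7.8061] v=[-0.7939]
Step 17: x=[7.7335] v=[-0.7261]
Step 18: x=[7.6689] v=[-0.6458]
Step 19: x=[7.6135] v=[-0.5543]
Step 20: x=[7.5682] v=[-0.4533]
Step 21: x=[7.5338] v=[-0.3445]
Step 22: x=[7.5108] v=[-0.2298]
Step 23: x=[7.4997] v=[-0.1111]
Step 24: x=[7.5007] v=[0.0095]
First v>=0 after going negative at step 24, time=2.4000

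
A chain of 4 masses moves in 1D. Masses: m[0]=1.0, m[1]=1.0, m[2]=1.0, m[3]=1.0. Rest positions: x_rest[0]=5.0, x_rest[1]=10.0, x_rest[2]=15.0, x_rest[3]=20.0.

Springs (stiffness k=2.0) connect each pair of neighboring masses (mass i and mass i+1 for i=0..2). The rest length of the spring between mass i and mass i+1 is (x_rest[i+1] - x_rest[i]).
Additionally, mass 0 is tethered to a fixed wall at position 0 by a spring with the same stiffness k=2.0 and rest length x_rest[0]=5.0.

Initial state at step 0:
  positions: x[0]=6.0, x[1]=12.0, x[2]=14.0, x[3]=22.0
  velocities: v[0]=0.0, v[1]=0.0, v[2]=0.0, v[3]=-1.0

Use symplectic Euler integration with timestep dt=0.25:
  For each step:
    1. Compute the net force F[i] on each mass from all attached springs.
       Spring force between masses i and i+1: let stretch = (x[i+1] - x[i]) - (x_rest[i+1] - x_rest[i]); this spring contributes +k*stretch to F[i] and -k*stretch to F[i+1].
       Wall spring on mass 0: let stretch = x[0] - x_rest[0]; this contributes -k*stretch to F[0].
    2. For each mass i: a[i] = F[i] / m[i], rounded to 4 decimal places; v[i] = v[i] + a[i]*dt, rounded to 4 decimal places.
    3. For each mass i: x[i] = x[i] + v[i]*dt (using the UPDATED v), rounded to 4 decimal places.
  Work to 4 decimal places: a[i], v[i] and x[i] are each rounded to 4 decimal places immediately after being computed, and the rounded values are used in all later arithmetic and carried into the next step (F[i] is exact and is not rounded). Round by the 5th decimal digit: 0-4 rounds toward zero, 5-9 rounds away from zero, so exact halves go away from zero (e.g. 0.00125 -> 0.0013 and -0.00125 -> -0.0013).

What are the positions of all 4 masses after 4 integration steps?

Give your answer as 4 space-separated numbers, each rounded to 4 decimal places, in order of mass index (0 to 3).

Answer: 5.3396 9.6082 17.5853 19.2664

Derivation:
Step 0: x=[6.0000 12.0000 14.0000 22.0000] v=[0.0000 0.0000 0.0000 -1.0000]
Step 1: x=[6.0000 11.5000 14.7500 21.3750] v=[0.0000 -2.0000 3.0000 -2.5000]
Step 2: x=[5.9375 10.7188 15.9219 20.5469] v=[-0.2500 -3.1250 4.6875 -3.3125]
Step 3: x=[5.7305 9.9903 17.0215 19.7657] v=[-0.8281 -2.9141 4.3985 -3.1250]
Step 4: x=[5.3396 9.6082 17.5853 19.2664] v=[-1.5635 -1.5284 2.2550 -1.9971]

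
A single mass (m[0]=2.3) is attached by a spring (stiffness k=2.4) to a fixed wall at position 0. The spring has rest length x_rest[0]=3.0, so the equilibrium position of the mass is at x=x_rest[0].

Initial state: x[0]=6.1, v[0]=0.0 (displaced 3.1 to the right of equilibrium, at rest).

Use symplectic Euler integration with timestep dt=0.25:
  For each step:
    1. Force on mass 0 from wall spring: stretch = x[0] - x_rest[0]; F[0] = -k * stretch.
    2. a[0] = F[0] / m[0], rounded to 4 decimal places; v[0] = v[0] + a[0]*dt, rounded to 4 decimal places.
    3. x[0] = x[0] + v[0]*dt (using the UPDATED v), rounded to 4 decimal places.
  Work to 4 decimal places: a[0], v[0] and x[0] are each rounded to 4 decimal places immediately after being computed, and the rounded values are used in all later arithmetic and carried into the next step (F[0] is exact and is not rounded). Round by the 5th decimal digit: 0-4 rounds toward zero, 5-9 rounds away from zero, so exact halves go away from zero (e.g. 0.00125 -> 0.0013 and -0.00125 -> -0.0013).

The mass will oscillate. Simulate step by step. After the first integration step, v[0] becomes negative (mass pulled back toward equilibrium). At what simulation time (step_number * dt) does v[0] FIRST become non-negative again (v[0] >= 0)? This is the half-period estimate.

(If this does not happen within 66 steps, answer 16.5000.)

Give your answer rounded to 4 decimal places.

Step 0: x=[6.1000] v=[0.0000]
Step 1: x=[5.8978] v=[-0.8087]
Step 2: x=[5.5066] v=[-1.5647]
Step 3: x=[4.9520] v=[-2.2186]
Step 4: x=[4.2701] v=[-2.7278]
Step 5: x=[3.5053] v=[-3.0591]
Step 6: x=[2.7076] v=[-3.1909]
Step 7: x=[1.9290] v=[-3.1146]
Step 8: x=[1.2202] v=[-2.8352]
Step 9: x=[0.6275] v=[-2.3709]
Step 10: x=[0.1895] v=[-1.7520]
Step 11: x=[-0.0652] v=[-1.0188]
Step 12: x=[-0.1200] v=[-0.2192]
Step 13: x=[0.0287] v=[0.5947]
First v>=0 after going negative at step 13, time=3.2500

Answer: 3.2500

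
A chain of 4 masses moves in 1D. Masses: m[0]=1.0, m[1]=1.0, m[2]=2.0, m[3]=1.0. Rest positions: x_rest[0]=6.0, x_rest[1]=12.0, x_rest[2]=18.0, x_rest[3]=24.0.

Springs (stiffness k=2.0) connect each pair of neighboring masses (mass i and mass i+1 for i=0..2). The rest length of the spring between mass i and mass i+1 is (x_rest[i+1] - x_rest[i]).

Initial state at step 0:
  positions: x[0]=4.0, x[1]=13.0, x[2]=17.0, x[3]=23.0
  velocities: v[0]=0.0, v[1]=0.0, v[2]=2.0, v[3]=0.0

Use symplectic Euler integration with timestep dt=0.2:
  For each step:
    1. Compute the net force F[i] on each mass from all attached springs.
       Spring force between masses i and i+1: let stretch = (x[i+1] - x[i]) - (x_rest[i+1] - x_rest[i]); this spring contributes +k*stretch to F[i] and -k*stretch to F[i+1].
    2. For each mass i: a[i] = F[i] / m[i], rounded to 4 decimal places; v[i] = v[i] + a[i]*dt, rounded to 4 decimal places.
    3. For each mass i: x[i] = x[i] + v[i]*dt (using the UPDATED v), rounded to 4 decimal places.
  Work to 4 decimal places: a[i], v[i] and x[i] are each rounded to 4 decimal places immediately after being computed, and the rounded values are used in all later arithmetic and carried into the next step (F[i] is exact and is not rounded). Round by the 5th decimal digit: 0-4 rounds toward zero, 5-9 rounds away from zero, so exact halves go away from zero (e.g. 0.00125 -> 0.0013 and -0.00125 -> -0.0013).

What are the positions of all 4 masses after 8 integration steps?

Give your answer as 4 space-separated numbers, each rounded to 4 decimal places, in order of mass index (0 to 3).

Step 0: x=[4.0000 13.0000 17.0000 23.0000] v=[0.0000 0.0000 2.0000 0.0000]
Step 1: x=[4.2400 12.6000 17.4800 23.0000] v=[1.2000 -2.0000 2.4000 0.0000]
Step 2: x=[4.6688 11.9216 17.9856 23.0384] v=[2.1440 -3.3920 2.5280 0.1920]
Step 3: x=[5.1978 11.1481 18.4508 23.1526] v=[2.6451 -3.8675 2.3258 0.5709]
Step 4: x=[5.7228 10.4828 18.8119 23.3706] v=[2.6252 -3.3265 1.8056 1.0902]
Step 5: x=[6.1486 10.1030 19.0222 23.7039] v=[2.1292 -1.8989 1.0515 1.6667]
Step 6: x=[6.4108 10.1204 19.0630 24.1427] v=[1.3110 0.0870 0.2040 2.1940]
Step 7: x=[6.4898 10.5564 18.9493 24.6551] v=[0.3948 2.1802 -0.5686 2.5621]
Step 8: x=[6.4141 11.3385 18.7281 25.1911] v=[-0.3786 3.9107 -1.1060 2.6798]

Answer: 6.4141 11.3385 18.7281 25.1911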